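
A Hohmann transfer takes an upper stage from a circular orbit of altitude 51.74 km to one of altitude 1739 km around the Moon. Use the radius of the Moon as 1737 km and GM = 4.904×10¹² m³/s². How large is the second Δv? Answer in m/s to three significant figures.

Δv ≈ 209 m/s

r₁ = 1737 + 51.74 = 1788.7 km = 1.7887×10⁶ m.
r₂ = 1737 + 1739 = 3476.0 km = 3.4760×10⁶ m.
Transfer ellipse a_t = (r₁ + r₂)/2 = 2.632×10⁶ m.
At r₁: circular v_c1 = √(μ/r₁) = 1656 m/s; transfer-perilune v_p = √[μ(2/r₁ − 1/a_t)] = 1903 m/s.
At r₂: circular v_c2 = √(μ/r₂) = 1188 m/s; transfer-apolune v_a = √[μ(2/r₂ − 1/a_t)] = 979.1 m/s.
Δv₂ = v_c2 − v_a = 208.7 m/s.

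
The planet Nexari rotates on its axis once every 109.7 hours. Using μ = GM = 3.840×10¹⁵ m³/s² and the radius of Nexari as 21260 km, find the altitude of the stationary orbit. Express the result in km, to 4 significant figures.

T = 109.7 hours = 3.949×10⁵ s.
A synchronous orbit has period T, so by Kepler's third law a = (μT²/4π²)^(1/3).
μT²/4π² = 3.840×10¹⁵ × (3.949×10⁵)² / 39.48 = 1.517×10²⁵ m³.
a = 2.476×10⁸ m = 2.4755×10⁵ km.
Altitude h = a − R = 2.4755×10⁵ − 21260 = 2.2629×10⁵ km.

h_sync ≈ 2.263×10⁵ km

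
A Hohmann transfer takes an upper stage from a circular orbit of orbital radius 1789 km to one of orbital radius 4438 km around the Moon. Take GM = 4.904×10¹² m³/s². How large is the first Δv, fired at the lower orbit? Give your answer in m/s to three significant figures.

r₁ = 1789 km = 1.789×10⁶ m.
r₂ = 4438 km = 4.438×10⁶ m.
Transfer ellipse a_t = (r₁ + r₂)/2 = 3.114×10⁶ m.
At r₁: circular v_c1 = √(μ/r₁) = 1656 m/s; transfer-perilune v_p = √[μ(2/r₁ − 1/a_t)] = 1977 m/s.
Δv₁ = v_p − v_c1 = 321.0 m/s.

Δv ≈ 321 m/s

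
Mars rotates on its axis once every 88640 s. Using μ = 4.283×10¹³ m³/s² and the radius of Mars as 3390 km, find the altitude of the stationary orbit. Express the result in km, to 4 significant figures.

h_sync ≈ 17040 km

A synchronous orbit has period T, so by Kepler's third law a = (μT²/4π²)^(1/3).
μT²/4π² = 4.283×10¹³ × (8.864×10⁴)² / 39.48 = 8.524×10²¹ m³.
a = 2.043×10⁷ m = 20428 km.
Altitude h = a − R = 20428 − 3390 = 17038 km.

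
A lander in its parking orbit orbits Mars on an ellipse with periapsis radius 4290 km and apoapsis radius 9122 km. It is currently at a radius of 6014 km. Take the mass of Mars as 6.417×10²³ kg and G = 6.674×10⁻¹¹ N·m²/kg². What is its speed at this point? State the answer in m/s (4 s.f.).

μ = GM = 6.674×10⁻¹¹ × 6.417×10²³ = 4.283×10¹³ m³/s².
Semi-major axis a = (r_p + r_a)/2 = 6706.0 km = 6.706×10⁶ m.
Vis-viva: v² = μ(2/r − 1/a) = 4.283×10¹³ × (3.326×10⁻⁷ − 1.491×10⁻⁷) = 7.856×10⁶ m²/s².
v = 2803 m/s.

v ≈ 2803 m/s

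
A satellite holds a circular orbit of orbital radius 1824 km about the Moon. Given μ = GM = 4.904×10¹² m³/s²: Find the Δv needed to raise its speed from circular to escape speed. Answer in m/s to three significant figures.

Δv ≈ 679 m/s

r = 1824 km = 1.824×10⁶ m.
Circular speed v_c = √(μ/r) = 1640 m/s.
Escape speed v_esc = √(2μ/r) = √2 × v_c = 2319 m/s.
Δv = v_esc − v_c = 679.2 m/s.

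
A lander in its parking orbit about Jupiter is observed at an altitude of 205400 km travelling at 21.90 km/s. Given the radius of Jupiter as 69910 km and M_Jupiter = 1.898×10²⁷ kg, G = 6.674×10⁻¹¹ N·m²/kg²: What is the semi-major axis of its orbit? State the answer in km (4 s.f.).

μ = GM = 6.674×10⁻¹¹ × 1.898×10²⁷ = 1.267×10¹⁷ m³/s².
r = 69910 + 205400 = 2.7531×10⁵ km = 2.753×10⁸ m.
Specific orbital energy ε = v²/2 − μ/r = (21900)²/2 − 1.267×10¹⁷/2.753×10⁸ = -2.203×10⁸ J/kg.
Since ε = −μ/(2a), a = −μ/(2ε) = 2.875×10⁸ m = 2.8750×10⁵ km.

a ≈ 2.875×10⁵ km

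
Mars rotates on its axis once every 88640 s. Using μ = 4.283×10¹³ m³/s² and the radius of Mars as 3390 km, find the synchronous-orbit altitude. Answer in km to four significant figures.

h_sync ≈ 17040 km

A synchronous orbit has period T, so by Kepler's third law a = (μT²/4π²)^(1/3).
μT²/4π² = 4.283×10¹³ × (8.864×10⁴)² / 39.48 = 8.524×10²¹ m³.
a = 2.043×10⁷ m = 20428 km.
Altitude h = a − R = 20428 − 3390 = 17038 km.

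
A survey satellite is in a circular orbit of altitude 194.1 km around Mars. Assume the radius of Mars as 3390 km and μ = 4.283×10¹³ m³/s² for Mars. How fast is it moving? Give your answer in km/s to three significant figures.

v ≈ 3.46 km/s

r = 3390 + 194.1 = 3584.1 km = 3.5841×10⁶ m.
For a circular orbit v = √(μ/r) = √(4.283×10¹³ / 3.584×10⁶) = √(1.195×10⁷) = 3457 m/s.
That is 3.457 km/s.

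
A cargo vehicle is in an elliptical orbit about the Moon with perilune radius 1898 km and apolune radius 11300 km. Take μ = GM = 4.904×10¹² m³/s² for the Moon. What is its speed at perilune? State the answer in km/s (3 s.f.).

Semi-major axis a = (r_p + r_a)/2 = 6599.0 km = 6.599×10⁶ m.
Vis-viva: v² = μ(2/r − 1/a) = 4.904×10¹² × (1.054×10⁻⁶ − 1.515×10⁻⁷) = 4.424×10⁶ m²/s².
v = 2103 m/s = 2.103 km/s.

v ≈ 2.10 km/s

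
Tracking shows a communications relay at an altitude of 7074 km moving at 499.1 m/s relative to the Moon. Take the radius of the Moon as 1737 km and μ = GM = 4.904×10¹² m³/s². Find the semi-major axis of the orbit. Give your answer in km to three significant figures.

r = 1737 + 7074 = 8811.0 km = 8.811×10⁶ m.
Vis-viva rearranged: 1/a = 2/r − v²/μ = 2.270×10⁻⁷ − 5.080×10⁻⁸ = 1.762×10⁻⁷ m⁻¹.
a = 5.676×10⁶ m = 5675.6 km.

a ≈ 5680 km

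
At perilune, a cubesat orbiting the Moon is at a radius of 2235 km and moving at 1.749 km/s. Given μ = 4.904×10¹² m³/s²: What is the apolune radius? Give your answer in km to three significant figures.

apolune radius ≈ 5140 km

r_p = 2.235×10⁶ m.
Specific energy ε = v²/2 − μ/r = -6.647×10⁵ J/kg, so a = −μ/(2ε) = 3.689×10⁶ m.
The apsides satisfy r_p + r_a = 2a, so the apolune radius is 2a − r_p = 5.143×10⁶ m = 5143.0 km.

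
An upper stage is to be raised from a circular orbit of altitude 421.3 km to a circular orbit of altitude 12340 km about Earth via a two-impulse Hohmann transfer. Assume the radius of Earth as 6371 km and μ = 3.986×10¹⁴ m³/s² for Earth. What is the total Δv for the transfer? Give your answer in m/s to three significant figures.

r₁ = 6371 + 421.3 = 6792.3 km = 6.7923×10⁶ m.
r₂ = 6371 + 12340 = 18711 km = 1.8711×10⁷ m.
Transfer ellipse a_t = (r₁ + r₂)/2 = 1.275×10⁷ m.
At r₁: circular v_c1 = √(μ/r₁) = 7661 m/s; transfer-perigee v_p = √[μ(2/r₁ − 1/a_t)] = 9280 m/s.
Δv₁ = v_p − v_c1 = 1619 m/s.
At r₂: circular v_c2 = √(μ/r₂) = 4616 m/s; transfer-apogee v_a = √[μ(2/r₂ − 1/a_t)] = 3369 m/s.
Δv₂ = v_c2 − v_a = 1247 m/s.
Total Δv = Δv₁ + Δv₂ = 2866 m/s.

Δv_total ≈ 2870 m/s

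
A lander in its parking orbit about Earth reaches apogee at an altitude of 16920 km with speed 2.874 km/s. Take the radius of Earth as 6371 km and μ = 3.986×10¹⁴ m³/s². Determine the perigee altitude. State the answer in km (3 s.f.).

r_a = 6371 + 16920 = 23291 km = 2.329×10⁷ m.
Specific energy ε = v²/2 − μ/r = -1.298×10⁷ J/kg, so a = −μ/(2ε) = 1.535×10⁷ m.
The apsides satisfy r_p + r_a = 2a, so the perigee radius is 2a − r_a = 7.408×10⁶ m = 7408.4 km.
Perigee altitude = 7408.4 − 6371 = 1037.4 km.

perigee altitude ≈ 1040 km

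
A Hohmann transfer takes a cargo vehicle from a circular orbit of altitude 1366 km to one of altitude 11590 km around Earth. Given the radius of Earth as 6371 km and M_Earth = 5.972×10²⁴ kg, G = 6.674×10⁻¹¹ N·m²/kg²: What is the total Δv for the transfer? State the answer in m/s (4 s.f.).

μ = GM = 6.674×10⁻¹¹ × 5.972×10²⁴ = 3.986×10¹⁴ m³/s².
r₁ = 6371 + 1366 = 7737.0 km = 7.7370×10⁶ m.
r₂ = 6371 + 11590 = 17961 km = 1.7961×10⁷ m.
Transfer ellipse a_t = (r₁ + r₂)/2 = 1.285×10⁷ m.
At r₁: circular v_c1 = √(μ/r₁) = 7177 m/s; transfer-perigee v_p = √[μ(2/r₁ − 1/a_t)] = 8486 m/s.
Δv₁ = v_p − v_c1 = 1308 m/s.
At r₂: circular v_c2 = √(μ/r₂) = 4711 m/s; transfer-apogee v_a = √[μ(2/r₂ − 1/a_t)] = 3655 m/s.
Δv₂ = v_c2 − v_a = 1055 m/s.
Total Δv = Δv₁ + Δv₂ = 2364 m/s.

Δv_total ≈ 2364 m/s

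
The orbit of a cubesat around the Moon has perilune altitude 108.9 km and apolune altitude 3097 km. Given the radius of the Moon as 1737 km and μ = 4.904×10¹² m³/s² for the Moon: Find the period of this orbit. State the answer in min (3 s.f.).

r_p = 1737 + 108.9 = 1845.9 km = 1.8459×10⁶ m.
r_a = 1737 + 3097 = 4834.0 km = 4.8340×10⁶ m.
Semi-major axis a = (r_p + r_a)/2 = (1845.9 + 4834.0)/2 = 3339.9 km = 3.340×10⁶ m.
By Kepler's third law T = 2π√(a³/μ) = 2π × 2.756×10³ = 1.732×10⁴ s.
= 288.6 min.

T ≈ 289 min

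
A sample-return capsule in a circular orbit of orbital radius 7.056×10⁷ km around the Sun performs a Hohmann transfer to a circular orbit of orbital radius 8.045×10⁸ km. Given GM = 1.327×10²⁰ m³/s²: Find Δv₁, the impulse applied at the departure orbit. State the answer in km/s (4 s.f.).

Δv ≈ 15.44 km/s

r₁ = 7.056×10⁷ km = 7.056×10¹⁰ m.
r₂ = 8.045×10⁸ km = 8.045×10¹¹ m.
Transfer ellipse a_t = (r₁ + r₂)/2 = 4.375×10¹¹ m.
At r₁: circular v_c1 = √(μ/r₁) = 43370 m/s; transfer-perihelion v_p = √[μ(2/r₁ − 1/a_t)] = 58810 m/s.
Δv₁ = v_p − v_c1 = 15440 m/s.
= 15.44 km/s.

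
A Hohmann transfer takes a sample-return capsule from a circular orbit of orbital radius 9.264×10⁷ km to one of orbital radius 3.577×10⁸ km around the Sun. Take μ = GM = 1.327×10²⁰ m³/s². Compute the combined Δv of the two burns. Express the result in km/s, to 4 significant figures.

r₁ = 9.264×10⁷ km = 9.264×10¹⁰ m.
r₂ = 3.577×10⁸ km = 3.577×10¹¹ m.
Transfer ellipse a_t = (r₁ + r₂)/2 = 2.252×10¹¹ m.
At r₁: circular v_c1 = √(μ/r₁) = 37850 m/s; transfer-perihelion v_p = √[μ(2/r₁ − 1/a_t)] = 47700 m/s.
Δv₁ = v_p − v_c1 = 9855 m/s.
At r₂: circular v_c2 = √(μ/r₂) = 19260 m/s; transfer-aphelion v_a = √[μ(2/r₂ − 1/a_t)] = 12350 m/s.
Δv₂ = v_c2 − v_a = 6907 m/s.
Total Δv = Δv₁ + Δv₂ = 16760 m/s = 16.76 km/s.

Δv_total ≈ 16.76 km/s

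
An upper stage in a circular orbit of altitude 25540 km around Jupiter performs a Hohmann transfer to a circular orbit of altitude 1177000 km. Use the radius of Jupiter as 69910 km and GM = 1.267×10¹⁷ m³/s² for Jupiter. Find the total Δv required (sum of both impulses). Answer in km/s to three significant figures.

r₁ = 69910 + 25540 = 95450 km = 9.5450×10⁷ m.
r₂ = 69910 + 1177000 = 1246900 km = 1.2469×10⁹ m.
Transfer ellipse a_t = (r₁ + r₂)/2 = 6.712×10⁸ m.
At r₁: circular v_c1 = √(μ/r₁) = 36430 m/s; transfer-perijove v_p = √[μ(2/r₁ − 1/a_t)] = 49660 m/s.
Δv₁ = v_p − v_c1 = 13230 m/s.
At r₂: circular v_c2 = √(μ/r₂) = 10080 m/s; transfer-apojove v_a = √[μ(2/r₂ − 1/a_t)] = 3801 m/s.
Δv₂ = v_c2 − v_a = 6279 m/s.
Total Δv = Δv₁ + Δv₂ = 19500 m/s = 19.50 km/s.

Δv_total ≈ 19.5 km/s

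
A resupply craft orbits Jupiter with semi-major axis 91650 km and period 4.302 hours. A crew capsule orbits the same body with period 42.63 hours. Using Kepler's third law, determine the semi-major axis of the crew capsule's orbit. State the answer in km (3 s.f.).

a₂ ≈ 4.23×10⁵ km

Kepler's third law: a³ ∝ T², so a₂ = a₁ (T₂/T₁)^(2/3).
T₂/T₁ = 9.909, (T₂/T₁)^(2/3) = 4.613.
a₂ = 91650 × 4.613 = 4.228×10⁵ km.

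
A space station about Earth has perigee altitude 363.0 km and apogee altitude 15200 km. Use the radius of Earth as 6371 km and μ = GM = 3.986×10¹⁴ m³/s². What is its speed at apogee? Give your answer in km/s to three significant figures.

v ≈ 2.97 km/s

r_p = 6371 + 363.0 = 6734.0 km = 6.7340×10⁶ m.
r_a = 6371 + 15200 = 21571 km = 2.1571×10⁷ m.
Semi-major axis a = (r_p + r_a)/2 = 14152 km = 1.415×10⁷ m.
Vis-viva: v² = μ(2/r − 1/a) = 3.986×10¹⁴ × (9.272×10⁻⁸ − 7.066×10⁻⁸) = 8.792×10⁶ m²/s².
v = 2965 m/s = 2.965 km/s.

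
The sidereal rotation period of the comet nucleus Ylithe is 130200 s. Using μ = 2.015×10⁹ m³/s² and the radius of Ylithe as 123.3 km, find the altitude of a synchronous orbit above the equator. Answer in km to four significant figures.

h_sync ≈ 829.6 km

A synchronous orbit has period T, so by Kepler's third law a = (μT²/4π²)^(1/3).
μT²/4π² = 2.015×10⁹ × (1.302×10⁵)² / 39.48 = 8.652×10¹⁷ m³.
a = 9.529×10⁵ m = 952.90 km.
Altitude h = a − R = 952.90 − 123.3 = 829.60 km.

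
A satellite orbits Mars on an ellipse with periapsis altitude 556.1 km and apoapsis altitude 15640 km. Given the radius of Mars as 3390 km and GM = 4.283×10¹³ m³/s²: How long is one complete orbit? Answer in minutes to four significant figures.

r_p = 3390 + 556.1 = 3946.1 km = 3.9461×10⁶ m.
r_a = 3390 + 15640 = 19030 km = 1.9030×10⁷ m.
Semi-major axis a = (r_p + r_a)/2 = (3946.1 + 19030)/2 = 11488 km = 1.149×10⁷ m.
By Kepler's third law T = 2π√(a³/μ) = 2π × 5.950×10³ = 3.738×10⁴ s.
= 623.1 minutes.

T ≈ 623.1 minutes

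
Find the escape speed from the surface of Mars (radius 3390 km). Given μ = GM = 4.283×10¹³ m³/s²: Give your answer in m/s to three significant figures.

r = R = 3.390×10⁶ m.
Escape speed v_esc = √(2μ/r) = √(2 × 4.283×10¹³ / 3.390×10⁶) = √(2.527×10⁷) = 5027 m/s.

v_esc ≈ 5030 m/s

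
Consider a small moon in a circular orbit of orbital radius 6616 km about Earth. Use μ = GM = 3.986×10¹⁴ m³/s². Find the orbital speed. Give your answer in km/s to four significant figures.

v ≈ 7.762 km/s

r = 6616 km = 6.616×10⁶ m.
For a circular orbit v = √(μ/r) = √(3.986×10¹⁴ / 6.616×10⁶) = √(6.025×10⁷) = 7762 m/s.
That is 7.762 km/s.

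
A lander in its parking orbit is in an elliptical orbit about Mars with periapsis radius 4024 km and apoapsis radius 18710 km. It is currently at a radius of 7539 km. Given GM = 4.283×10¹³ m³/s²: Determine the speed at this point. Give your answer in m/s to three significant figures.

v ≈ 2760 m/s

Semi-major axis a = (r_p + r_a)/2 = 11367 km = 1.137×10⁷ m.
Vis-viva: v² = μ(2/r − 1/a) = 4.283×10¹³ × (2.653×10⁻⁷ − 8.797×10⁻⁸) = 7.594×10⁶ m²/s².
v = 2756 m/s.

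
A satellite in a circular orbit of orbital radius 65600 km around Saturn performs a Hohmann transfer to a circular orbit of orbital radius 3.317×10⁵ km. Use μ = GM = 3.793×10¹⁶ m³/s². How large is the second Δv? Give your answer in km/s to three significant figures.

r₁ = 65600 km = 6.560×10⁷ m.
r₂ = 3.317×10⁵ km = 3.317×10⁸ m.
Transfer ellipse a_t = (r₁ + r₂)/2 = 1.986×10⁸ m.
At r₁: circular v_c1 = √(μ/r₁) = 24050 m/s; transfer-perikrone v_p = √[μ(2/r₁ − 1/a_t)] = 31070 m/s.
At r₂: circular v_c2 = √(μ/r₂) = 10690 m/s; transfer-apokrone v_a = √[μ(2/r₂ − 1/a_t)] = 6145 m/s.
Δv₂ = v_c2 − v_a = 4548 m/s.
= 4.548 km/s.

Δv ≈ 4.55 km/s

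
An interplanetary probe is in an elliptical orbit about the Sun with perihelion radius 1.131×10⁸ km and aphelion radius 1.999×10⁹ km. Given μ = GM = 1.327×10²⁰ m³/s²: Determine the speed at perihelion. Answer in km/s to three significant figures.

v ≈ 47.1 km/s

Semi-major axis a = (r_p + r_a)/2 = 1.0560×10⁹ km = 1.056×10¹² m.
Vis-viva: v² = μ(2/r − 1/a) = 1.327×10²⁰ × (1.768×10⁻¹¹ − 9.469×10⁻¹³) = 2.221×10⁹ m²/s².
v = 47130 m/s = 47.13 km/s.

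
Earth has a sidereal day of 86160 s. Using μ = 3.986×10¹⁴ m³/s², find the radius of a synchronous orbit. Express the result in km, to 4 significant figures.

A synchronous orbit has period T, so by Kepler's third law a = (μT²/4π²)^(1/3).
μT²/4π² = 3.986×10¹⁴ × (8.616×10⁴)² / 39.48 = 7.495×10²² m³.
a = 4.216×10⁷ m = 42163 km.

r_sync ≈ 42160 km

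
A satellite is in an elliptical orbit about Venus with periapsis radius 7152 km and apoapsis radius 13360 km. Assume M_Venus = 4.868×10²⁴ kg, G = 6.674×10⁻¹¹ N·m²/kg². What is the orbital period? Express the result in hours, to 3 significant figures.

μ = GM = 6.674×10⁻¹¹ × 4.868×10²⁴ = 3.249×10¹⁴ m³/s².
Semi-major axis a = (r_p + r_a)/2 = (7152.0 + 13360)/2 = 10256 km = 1.026×10⁷ m.
By Kepler's third law T = 2π√(a³/μ) = 2π × 1.822×10³ = 1.145×10⁴ s.
= 3.180 hours.

T ≈ 3.18 hours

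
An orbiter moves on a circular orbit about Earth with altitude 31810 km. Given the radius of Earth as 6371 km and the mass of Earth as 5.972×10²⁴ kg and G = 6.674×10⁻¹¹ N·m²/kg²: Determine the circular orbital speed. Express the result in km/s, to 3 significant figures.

μ = GM = 6.674×10⁻¹¹ × 5.972×10²⁴ = 3.986×10¹⁴ m³/s².
r = 6371 + 31810 = 38181 km = 3.8181×10⁷ m.
For a circular orbit v = √(μ/r) = √(3.986×10¹⁴ / 3.818×10⁷) = √(1.044×10⁷) = 3231 m/s.
That is 3.231 km/s.

v ≈ 3.23 km/s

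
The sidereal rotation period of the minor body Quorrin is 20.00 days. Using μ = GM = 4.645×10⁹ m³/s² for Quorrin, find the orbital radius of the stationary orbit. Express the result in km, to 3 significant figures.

T = 20.00 days = 1.728×10⁶ s.
A synchronous orbit has period T, so by Kepler's third law a = (μT²/4π²)^(1/3).
μT²/4π² = 4.645×10⁹ × (1.728×10⁶)² / 39.48 = 3.513×10²⁰ m³.
a = 7.056×10⁶ m = 7056.2 km.

r_sync ≈ 7060 km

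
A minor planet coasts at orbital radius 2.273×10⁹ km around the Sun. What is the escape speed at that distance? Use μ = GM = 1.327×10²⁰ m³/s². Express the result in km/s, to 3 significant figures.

v_esc ≈ 10.8 km/s

r = 2.273×10⁹ km = 2.273×10¹² m.
Escape speed v_esc = √(2μ/r) = √(2 × 1.327×10²⁰ / 2.273×10¹²) = √(1.168×10⁸) = 10810 m/s.
= 10.81 km/s.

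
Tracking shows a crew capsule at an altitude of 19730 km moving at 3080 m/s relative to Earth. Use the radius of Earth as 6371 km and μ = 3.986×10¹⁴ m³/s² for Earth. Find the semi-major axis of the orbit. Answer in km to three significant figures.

a ≈ 18900 km

r = 6371 + 19730 = 26101 km = 2.610×10⁷ m.
Specific orbital energy ε = v²/2 − μ/r = (3080)²/2 − 3.986×10¹⁴/2.610×10⁷ = -1.053×10⁷ J/kg.
Since ε = −μ/(2a), a = −μ/(2ε) = 1.893×10⁷ m = 18930 km.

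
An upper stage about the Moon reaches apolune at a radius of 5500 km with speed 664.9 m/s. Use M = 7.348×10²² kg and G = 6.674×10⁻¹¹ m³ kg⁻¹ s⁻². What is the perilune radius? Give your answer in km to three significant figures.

perilune radius ≈ 1810 km

μ = GM = 6.674×10⁻¹¹ × 7.348×10²² = 4.904×10¹² m³/s².
r_a = 5.500×10⁶ m.
Specific energy ε = v²/2 − μ/r = -6.706×10⁵ J/kg, so a = −μ/(2ε) = 3.656×10⁶ m.
The apsides satisfy r_p + r_a = 2a, so the perilune radius is 2a − r_a = 1.813×10⁶ m = 1812.9 km.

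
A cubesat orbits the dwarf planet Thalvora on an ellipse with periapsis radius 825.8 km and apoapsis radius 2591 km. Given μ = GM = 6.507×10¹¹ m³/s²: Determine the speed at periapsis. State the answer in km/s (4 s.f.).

Semi-major axis a = (r_p + r_a)/2 = 1708.4 km = 1.708×10⁶ m.
Vis-viva: v² = μ(2/r − 1/a) = 6.507×10¹¹ × (2.422×10⁻⁶ − 5.853×10⁻⁷) = 1.195×10⁶ m²/s².
v = 1093 m/s = 1.093 km/s.

v ≈ 1.093 km/s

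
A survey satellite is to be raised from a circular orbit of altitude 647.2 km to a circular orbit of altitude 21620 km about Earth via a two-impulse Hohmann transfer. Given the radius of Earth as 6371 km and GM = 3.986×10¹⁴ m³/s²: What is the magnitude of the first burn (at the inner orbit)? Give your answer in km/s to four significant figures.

Δv ≈ 1.994 km/s

r₁ = 6371 + 647.2 = 7018.2 km = 7.0182×10⁶ m.
r₂ = 6371 + 21620 = 27991 km = 2.7991×10⁷ m.
Transfer ellipse a_t = (r₁ + r₂)/2 = 1.750×10⁷ m.
At r₁: circular v_c1 = √(μ/r₁) = 7536 m/s; transfer-perigee v_p = √[μ(2/r₁ − 1/a_t)] = 9530 m/s.
Δv₁ = v_p − v_c1 = 1994 m/s.
= 1.994 km/s.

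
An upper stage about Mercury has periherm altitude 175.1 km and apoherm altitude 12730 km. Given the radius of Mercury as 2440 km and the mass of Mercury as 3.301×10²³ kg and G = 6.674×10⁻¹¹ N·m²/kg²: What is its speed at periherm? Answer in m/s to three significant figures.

v ≈ 3790 m/s

μ = GM = 6.674×10⁻¹¹ × 3.301×10²³ = 2.203×10¹³ m³/s².
r_p = 2440 + 175.1 = 2615.1 km = 2.6151×10⁶ m.
r_a = 2440 + 12730 = 15170 km = 1.5170×10⁷ m.
Semi-major axis a = (r_p + r_a)/2 = 8892.5 km = 8.893×10⁶ m.
Vis-viva: v² = μ(2/r − 1/a) = 2.203×10¹³ × (7.648×10⁻⁷ − 1.125×10⁻⁷) = 1.437×10⁷ m²/s².
v = 3791 m/s.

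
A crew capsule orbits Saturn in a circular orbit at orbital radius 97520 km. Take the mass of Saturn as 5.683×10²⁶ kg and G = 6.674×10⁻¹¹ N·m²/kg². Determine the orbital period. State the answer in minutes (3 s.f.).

T ≈ 518 minutes

μ = GM = 6.674×10⁻¹¹ × 5.683×10²⁶ = 3.793×10¹⁶ m³/s².
r = 97520 km = 9.752×10⁷ m.
Kepler's third law: T = 2π√(r³/μ) = 2π√((9.752×10⁷)³ / 3.793×10¹⁶).
r³/μ = 2.445×10⁷ s², so T = 2π × 4.945×10³ = 3.107×10⁴ s.
Converting: 3.107×10⁴ s ÷ 60.00 = 517.8 minutes.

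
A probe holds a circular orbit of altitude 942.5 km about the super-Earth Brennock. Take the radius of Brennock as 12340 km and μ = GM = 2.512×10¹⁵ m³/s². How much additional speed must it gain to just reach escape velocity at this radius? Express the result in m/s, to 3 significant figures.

r = 12340 + 942.5 = 13282 km = 1.3282×10⁷ m.
Circular speed v_c = √(μ/r) = 13750 m/s.
Escape speed v_esc = √(2μ/r) = √2 × v_c = 19450 m/s.
Δv = v_esc − v_c = 5696 m/s.

Δv ≈ 5700 m/s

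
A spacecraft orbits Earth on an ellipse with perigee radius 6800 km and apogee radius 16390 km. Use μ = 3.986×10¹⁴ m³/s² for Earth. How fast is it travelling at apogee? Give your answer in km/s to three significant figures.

Semi-major axis a = (r_p + r_a)/2 = 11595 km = 1.160×10⁷ m.
Vis-viva: v² = μ(2/r − 1/a) = 3.986×10¹⁴ × (1.220×10⁻⁷ − 8.624×10⁻⁸) = 1.426×10⁷ m²/s².
v = 3777 m/s = 3.777 km/s.

v ≈ 3.78 km/s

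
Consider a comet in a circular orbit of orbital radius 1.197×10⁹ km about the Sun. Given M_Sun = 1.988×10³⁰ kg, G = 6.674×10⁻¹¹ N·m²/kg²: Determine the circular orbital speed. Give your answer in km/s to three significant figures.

v ≈ 10.5 km/s

μ = GM = 6.674×10⁻¹¹ × 1.988×10³⁰ = 1.327×10²⁰ m³/s².
r = 1.197×10⁹ km = 1.197×10¹² m.
For a circular orbit v = √(μ/r) = √(1.327×10²⁰ / 1.197×10¹²) = √(1.108×10⁸) = 10530 m/s.
That is 10.53 km/s.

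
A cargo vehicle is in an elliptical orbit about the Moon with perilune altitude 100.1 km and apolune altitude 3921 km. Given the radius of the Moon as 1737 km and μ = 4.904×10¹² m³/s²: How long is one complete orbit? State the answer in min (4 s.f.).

T ≈ 343.1 min

r_p = 1737 + 100.1 = 1837.1 km = 1.8371×10⁶ m.
r_a = 1737 + 3921 = 5658.0 km = 5.6580×10⁶ m.
Semi-major axis a = (r_p + r_a)/2 = (1837.1 + 5658.0)/2 = 3747.6 km = 3.748×10⁶ m.
By Kepler's third law T = 2π√(a³/μ) = 2π × 3.276×10³ = 2.058×10⁴ s.
= 343.1 min.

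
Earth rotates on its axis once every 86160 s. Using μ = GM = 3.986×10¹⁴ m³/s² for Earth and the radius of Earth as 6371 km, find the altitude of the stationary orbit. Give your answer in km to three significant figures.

A synchronous orbit has period T, so by Kepler's third law a = (μT²/4π²)^(1/3).
μT²/4π² = 3.986×10¹⁴ × (8.616×10⁴)² / 39.48 = 7.495×10²² m³.
a = 4.216×10⁷ m = 42163 km.
Altitude h = a − R = 42163 − 6371 = 35792 km.

h_sync ≈ 35800 km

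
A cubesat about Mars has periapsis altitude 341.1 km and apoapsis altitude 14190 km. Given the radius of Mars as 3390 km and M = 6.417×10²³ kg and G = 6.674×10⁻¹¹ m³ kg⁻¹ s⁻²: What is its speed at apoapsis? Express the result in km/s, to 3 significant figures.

μ = GM = 6.674×10⁻¹¹ × 6.417×10²³ = 4.283×10¹³ m³/s².
r_p = 3390 + 341.1 = 3731.1 km = 3.7311×10⁶ m.
r_a = 3390 + 14190 = 17580 km = 1.7580×10⁷ m.
Semi-major axis a = (r_p + r_a)/2 = 10656 km = 1.066×10⁷ m.
Vis-viva: v² = μ(2/r − 1/a) = 4.283×10¹³ × (1.138×10⁻⁷ − 9.385×10⁻⁸) = 8.530×10⁵ m²/s².
v = 923.6 m/s = 0.9236 km/s.

v ≈ 0.924 km/s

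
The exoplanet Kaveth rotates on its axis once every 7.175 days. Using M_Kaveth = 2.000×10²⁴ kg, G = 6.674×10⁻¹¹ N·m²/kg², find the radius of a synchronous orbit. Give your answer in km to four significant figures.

r_sync ≈ 1.091×10⁵ km

μ = GM = 6.674×10⁻¹¹ × 2.000×10²⁴ = 1.335×10¹⁴ m³/s².
T = 7.175 days = 6.199×10⁵ s.
A synchronous orbit has period T, so by Kepler's third law a = (μT²/4π²)^(1/3).
μT²/4π² = 1.335×10¹⁴ × (6.199×10⁵)² / 39.48 = 1.299×10²⁴ m³.
a = 1.091×10⁸ m = 1.0912×10⁵ km.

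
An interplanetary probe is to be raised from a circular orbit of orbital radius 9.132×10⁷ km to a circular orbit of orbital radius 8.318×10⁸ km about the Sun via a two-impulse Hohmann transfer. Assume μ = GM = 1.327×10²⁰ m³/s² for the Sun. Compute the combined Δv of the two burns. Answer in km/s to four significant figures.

Δv_total ≈ 20.07 km/s

r₁ = 9.132×10⁷ km = 9.132×10¹⁰ m.
r₂ = 8.318×10⁸ km = 8.318×10¹¹ m.
Transfer ellipse a_t = (r₁ + r₂)/2 = 4.616×10¹¹ m.
At r₁: circular v_c1 = √(μ/r₁) = 38120 m/s; transfer-perihelion v_p = √[μ(2/r₁ − 1/a_t)] = 51170 m/s.
Δv₁ = v_p − v_c1 = 13050 m/s.
At r₂: circular v_c2 = √(μ/r₂) = 12630 m/s; transfer-aphelion v_a = √[μ(2/r₂ − 1/a_t)] = 5618 m/s.
Δv₂ = v_c2 − v_a = 7012 m/s.
Total Δv = Δv₁ + Δv₂ = 20070 m/s = 20.07 km/s.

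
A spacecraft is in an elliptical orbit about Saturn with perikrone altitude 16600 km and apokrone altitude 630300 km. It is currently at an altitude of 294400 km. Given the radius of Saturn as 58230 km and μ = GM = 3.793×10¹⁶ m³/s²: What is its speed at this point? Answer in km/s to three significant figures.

v ≈ 10.8 km/s

r_p = 58230 + 16600 = 74830 km = 7.4830×10⁷ m.
r_a = 58230 + 630300 = 688530 km = 6.8853×10⁸ m.
r = 58230 + 294400 = 3.5263×10⁵ km = 3.526×10⁸ m.
Semi-major axis a = (r_p + r_a)/2 = 3.8168×10⁵ km = 3.817×10⁸ m.
Vis-viva: v² = μ(2/r − 1/a) = 3.793×10¹⁶ × (5.672×10⁻⁹ − 2.620×10⁻⁹) = 1.157×10⁸ m²/s².
v = 10760 m/s = 10.76 km/s.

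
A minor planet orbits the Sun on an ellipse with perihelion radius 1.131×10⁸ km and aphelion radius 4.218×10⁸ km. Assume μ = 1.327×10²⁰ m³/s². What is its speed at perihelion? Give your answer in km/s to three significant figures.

v ≈ 43.0 km/s

Semi-major axis a = (r_p + r_a)/2 = 2.6745×10⁸ km = 2.674×10¹¹ m.
Vis-viva: v² = μ(2/r − 1/a) = 1.327×10²⁰ × (1.768×10⁻¹¹ − 3.739×10⁻¹²) = 1.850×10⁹ m²/s².
v = 43020 m/s = 43.02 km/s.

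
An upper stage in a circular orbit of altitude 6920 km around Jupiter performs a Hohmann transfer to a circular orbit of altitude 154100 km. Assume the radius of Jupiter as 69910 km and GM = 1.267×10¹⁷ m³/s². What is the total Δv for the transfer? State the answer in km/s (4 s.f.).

Δv_total ≈ 15.73 km/s

r₁ = 69910 + 6920 = 76830 km = 7.6830×10⁷ m.
r₂ = 69910 + 154100 = 224010 km = 2.2401×10⁸ m.
Transfer ellipse a_t = (r₁ + r₂)/2 = 1.504×10⁸ m.
At r₁: circular v_c1 = √(μ/r₁) = 40610 m/s; transfer-perijove v_p = √[μ(2/r₁ − 1/a_t)] = 49560 m/s.
Δv₁ = v_p − v_c1 = 8948 m/s.
At r₂: circular v_c2 = √(μ/r₂) = 23780 m/s; transfer-apojove v_a = √[μ(2/r₂ − 1/a_t)] = 17000 m/s.
Δv₂ = v_c2 − v_a = 6786 m/s.
Total Δv = Δv₁ + Δv₂ = 15730 m/s = 15.73 km/s.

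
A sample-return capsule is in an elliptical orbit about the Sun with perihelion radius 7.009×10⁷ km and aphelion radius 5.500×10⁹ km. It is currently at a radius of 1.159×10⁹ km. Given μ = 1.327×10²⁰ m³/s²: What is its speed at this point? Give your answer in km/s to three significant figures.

v ≈ 13.5 km/s

Semi-major axis a = (r_p + r_a)/2 = 2.7850×10⁹ km = 2.785×10¹² m.
Vis-viva: v² = μ(2/r − 1/a) = 1.327×10²⁰ × (1.726×10⁻¹² − 3.591×10⁻¹³) = 1.813×10⁸ m²/s².
v = 13470 m/s = 13.47 km/s.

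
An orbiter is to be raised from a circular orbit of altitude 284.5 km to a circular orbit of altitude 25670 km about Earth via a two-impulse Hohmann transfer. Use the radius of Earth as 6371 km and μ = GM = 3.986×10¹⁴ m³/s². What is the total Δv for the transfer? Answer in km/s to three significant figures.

r₁ = 6371 + 284.5 = 6655.5 km = 6.6555×10⁶ m.
r₂ = 6371 + 25670 = 32041 km = 3.2041×10⁷ m.
Transfer ellipse a_t = (r₁ + r₂)/2 = 1.935×10⁷ m.
At r₁: circular v_c1 = √(μ/r₁) = 7739 m/s; transfer-perigee v_p = √[μ(2/r₁ − 1/a_t)] = 9959 m/s.
Δv₁ = v_p − v_c1 = 2220 m/s.
At r₂: circular v_c2 = √(μ/r₂) = 3527 m/s; transfer-apogee v_a = √[μ(2/r₂ − 1/a_t)] = 2069 m/s.
Δv₂ = v_c2 − v_a = 1458 m/s.
Total Δv = Δv₁ + Δv₂ = 3678 m/s = 3.678 km/s.

Δv_total ≈ 3.68 km/s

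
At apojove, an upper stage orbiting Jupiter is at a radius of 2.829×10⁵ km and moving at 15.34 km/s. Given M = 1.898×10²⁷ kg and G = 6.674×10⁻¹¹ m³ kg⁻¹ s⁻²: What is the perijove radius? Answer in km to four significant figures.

perijove radius ≈ 1.008×10⁵ km

μ = GM = 6.674×10⁻¹¹ × 1.898×10²⁷ = 1.267×10¹⁷ m³/s².
r_a = 2.829×10⁸ m.
Specific energy ε = v²/2 − μ/r = -3.301×10⁸ J/kg, so a = −μ/(2ε) = 1.919×10⁸ m.
The apsides satisfy r_p + r_a = 2a, so the perijove radius is 2a − r_a = 1.008×10⁸ m = 1.0083×10⁵ km.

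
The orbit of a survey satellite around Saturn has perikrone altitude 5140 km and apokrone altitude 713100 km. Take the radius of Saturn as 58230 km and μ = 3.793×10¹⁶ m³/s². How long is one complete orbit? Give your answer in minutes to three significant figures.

T ≈ 4580 minutes

r_p = 58230 + 5140 = 63370 km = 6.3370×10⁷ m.
r_a = 58230 + 713100 = 771330 km = 7.7133×10⁸ m.
Semi-major axis a = (r_p + r_a)/2 = (63370 + 7.7133×10⁵)/2 = 4.1735×10⁵ km = 4.174×10⁸ m.
By Kepler's third law T = 2π√(a³/μ) = 2π × 4.378×10⁴ = 2.751×10⁵ s.
= 4584 minutes.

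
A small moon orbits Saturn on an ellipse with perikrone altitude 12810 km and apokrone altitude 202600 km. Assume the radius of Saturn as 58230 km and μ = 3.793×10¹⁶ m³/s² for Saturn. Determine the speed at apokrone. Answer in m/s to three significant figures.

v ≈ 7890 m/s

r_p = 58230 + 12810 = 71040 km = 7.1040×10⁷ m.
r_a = 58230 + 202600 = 260830 km = 2.6083×10⁸ m.
Semi-major axis a = (r_p + r_a)/2 = 1.6594×10⁵ km = 1.659×10⁸ m.
Vis-viva: v² = μ(2/r − 1/a) = 3.793×10¹⁶ × (7.668×10⁻⁹ − 6.026×10⁻⁹) = 6.226×10⁷ m²/s².
v = 7890 m/s.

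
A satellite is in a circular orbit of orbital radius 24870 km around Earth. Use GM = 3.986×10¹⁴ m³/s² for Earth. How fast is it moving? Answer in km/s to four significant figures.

v ≈ 4.003 km/s

r = 24870 km = 2.487×10⁷ m.
For a circular orbit v = √(μ/r) = √(3.986×10¹⁴ / 2.487×10⁷) = √(1.603×10⁷) = 4003 m/s.
That is 4.003 km/s.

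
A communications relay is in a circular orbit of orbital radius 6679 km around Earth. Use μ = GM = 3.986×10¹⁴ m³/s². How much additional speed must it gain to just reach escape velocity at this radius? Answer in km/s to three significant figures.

r = 6679 km = 6.679×10⁶ m.
Circular speed v_c = √(μ/r) = 7725 m/s.
Escape speed v_esc = √(2μ/r) = √2 × v_c = 10930 m/s.
Δv = v_esc − v_c = 3200 m/s = 3.200 km/s.

Δv ≈ 3.20 km/s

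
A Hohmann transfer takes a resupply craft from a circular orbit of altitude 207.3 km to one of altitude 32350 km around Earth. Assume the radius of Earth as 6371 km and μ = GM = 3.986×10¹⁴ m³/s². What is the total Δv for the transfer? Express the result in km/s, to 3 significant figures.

r₁ = 6371 + 207.3 = 6578.3 km = 6.5783×10⁶ m.
r₂ = 6371 + 32350 = 38721 km = 3.8721×10⁷ m.
Transfer ellipse a_t = (r₁ + r₂)/2 = 2.265×10⁷ m.
At r₁: circular v_c1 = √(μ/r₁) = 7784 m/s; transfer-perigee v_p = √[μ(2/r₁ − 1/a_t)] = 10180 m/s.
Δv₁ = v_p − v_c1 = 2394 m/s.
At r₂: circular v_c2 = √(μ/r₂) = 3208 m/s; transfer-apogee v_a = √[μ(2/r₂ − 1/a_t)] = 1729 m/s.
Δv₂ = v_c2 − v_a = 1479 m/s.
Total Δv = Δv₁ + Δv₂ = 3873 m/s = 3.873 km/s.

Δv_total ≈ 3.87 km/s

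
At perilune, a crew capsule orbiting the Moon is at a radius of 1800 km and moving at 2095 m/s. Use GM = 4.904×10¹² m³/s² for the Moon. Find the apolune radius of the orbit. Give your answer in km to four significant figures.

r_p = 1.800×10⁶ m.
Specific energy ε = v²/2 − μ/r = -5.299×10⁵ J/kg, so a = −μ/(2ε) = 4.627×10⁶ m.
The apsides satisfy r_p + r_a = 2a, so the apolune radius is 2a − r_p = 7.454×10⁶ m = 7454.0 km.

apolune radius ≈ 7454 km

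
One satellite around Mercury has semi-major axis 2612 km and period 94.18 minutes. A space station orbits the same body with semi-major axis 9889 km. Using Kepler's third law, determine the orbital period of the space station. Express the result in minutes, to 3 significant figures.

Kepler's third law: T² ∝ a³, so T₂ = T₁ (a₂/a₁)^(3/2).
a₂/a₁ = 3.786, (a₂/a₁)^(3/2) = 7.367.
T₂ = 94.18 × 7.367 = 693.8 minutes.

T₂ ≈ 694 minutes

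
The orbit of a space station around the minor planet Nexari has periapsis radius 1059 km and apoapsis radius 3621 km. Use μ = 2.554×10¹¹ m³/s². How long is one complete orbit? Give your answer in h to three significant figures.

T ≈ 12.4 h

Semi-major axis a = (r_p + r_a)/2 = (1059.0 + 3621.0)/2 = 2340.0 km = 2.340×10⁶ m.
By Kepler's third law T = 2π√(a³/μ) = 2π × 7.083×10³ = 4.450×10⁴ s.
= 12.36 h.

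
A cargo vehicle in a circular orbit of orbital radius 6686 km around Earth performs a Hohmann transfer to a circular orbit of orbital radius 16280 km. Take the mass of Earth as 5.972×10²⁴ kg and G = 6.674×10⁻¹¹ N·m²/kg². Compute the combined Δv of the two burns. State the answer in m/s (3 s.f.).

Δv_total ≈ 2640 m/s

μ = GM = 6.674×10⁻¹¹ × 5.972×10²⁴ = 3.986×10¹⁴ m³/s².
r₁ = 6686 km = 6.686×10⁶ m.
r₂ = 16280 km = 1.628×10⁷ m.
Transfer ellipse a_t = (r₁ + r₂)/2 = 1.148×10⁷ m.
At r₁: circular v_c1 = √(μ/r₁) = 7721 m/s; transfer-perigee v_p = √[μ(2/r₁ − 1/a_t)] = 9193 m/s.
Δv₁ = v_p − v_c1 = 1472 m/s.
At r₂: circular v_c2 = √(μ/r₂) = 4948 m/s; transfer-apogee v_a = √[μ(2/r₂ − 1/a_t)] = 3776 m/s.
Δv₂ = v_c2 − v_a = 1172 m/s.
Total Δv = Δv₁ + Δv₂ = 2645 m/s.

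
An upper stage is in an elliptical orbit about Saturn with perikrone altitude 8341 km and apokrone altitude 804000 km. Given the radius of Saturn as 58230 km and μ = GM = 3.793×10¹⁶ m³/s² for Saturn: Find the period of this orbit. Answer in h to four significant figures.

r_p = 58230 + 8341 = 66571 km = 6.6571×10⁷ m.
r_a = 58230 + 804000 = 862230 km = 8.6223×10⁸ m.
Semi-major axis a = (r_p + r_a)/2 = (66571 + 8.6223×10⁵)/2 = 4.6440×10⁵ km = 4.644×10⁸ m.
By Kepler's third law T = 2π√(a³/μ) = 2π × 5.139×10⁴ = 3.229×10⁵ s.
= 89.69 h.

T ≈ 89.69 h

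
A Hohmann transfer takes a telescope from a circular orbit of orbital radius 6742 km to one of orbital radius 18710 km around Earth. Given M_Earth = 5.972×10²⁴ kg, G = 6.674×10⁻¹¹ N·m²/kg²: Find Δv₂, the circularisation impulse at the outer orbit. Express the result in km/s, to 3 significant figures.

μ = GM = 6.674×10⁻¹¹ × 5.972×10²⁴ = 3.986×10¹⁴ m³/s².
r₁ = 6742 km = 6.742×10⁶ m.
r₂ = 18710 km = 1.871×10⁷ m.
Transfer ellipse a_t = (r₁ + r₂)/2 = 1.273×10⁷ m.
At r₁: circular v_c1 = √(μ/r₁) = 7689 m/s; transfer-perigee v_p = √[μ(2/r₁ − 1/a_t)] = 9323 m/s.
At r₂: circular v_c2 = √(μ/r₂) = 4615 m/s; transfer-apogee v_a = √[μ(2/r₂ − 1/a_t)] = 3359 m/s.
Δv₂ = v_c2 − v_a = 1256 m/s.
= 1.256 km/s.

Δv ≈ 1.26 km/s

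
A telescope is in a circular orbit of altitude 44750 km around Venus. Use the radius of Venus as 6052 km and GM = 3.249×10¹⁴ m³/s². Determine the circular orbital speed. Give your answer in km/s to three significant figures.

r = 6052 + 44750 = 50802 km = 5.0802×10⁷ m.
For a circular orbit v = √(μ/r) = √(3.249×10¹⁴ / 5.080×10⁷) = √(6.395×10⁶) = 2529 m/s.
That is 2.529 km/s.

v ≈ 2.53 km/s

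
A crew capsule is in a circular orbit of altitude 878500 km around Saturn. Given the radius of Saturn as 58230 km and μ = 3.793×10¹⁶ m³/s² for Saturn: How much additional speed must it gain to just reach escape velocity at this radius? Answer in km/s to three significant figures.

Δv ≈ 2.64 km/s

r = 58230 + 878500 = 936730 km = 9.3673×10⁸ m.
Circular speed v_c = √(μ/r) = 6363 m/s.
Escape speed v_esc = √(2μ/r) = √2 × v_c = 8999 m/s.
Δv = v_esc − v_c = 2636 m/s = 2.636 km/s.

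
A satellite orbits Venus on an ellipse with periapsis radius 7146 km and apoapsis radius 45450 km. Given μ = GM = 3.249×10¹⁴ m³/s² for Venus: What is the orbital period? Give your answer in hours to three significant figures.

T ≈ 13.1 hours

Semi-major axis a = (r_p + r_a)/2 = (7146.0 + 45450)/2 = 26298 km = 2.630×10⁷ m.
By Kepler's third law T = 2π√(a³/μ) = 2π × 7.482×10³ = 4.701×10⁴ s.
= 13.06 hours.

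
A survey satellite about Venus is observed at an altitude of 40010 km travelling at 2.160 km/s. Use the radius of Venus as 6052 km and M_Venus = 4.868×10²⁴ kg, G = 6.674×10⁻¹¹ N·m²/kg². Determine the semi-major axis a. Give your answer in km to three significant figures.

μ = GM = 6.674×10⁻¹¹ × 4.868×10²⁴ = 3.249×10¹⁴ m³/s².
r = 6052 + 40010 = 46062 km = 4.606×10⁷ m.
Specific orbital energy ε = v²/2 − μ/r = (2160)²/2 − 3.249×10¹⁴/4.606×10⁷ = -4.721×10⁶ J/kg.
Since ε = −μ/(2a), a = −μ/(2ε) = 3.441×10⁷ m = 34413 km.

a ≈ 34400 km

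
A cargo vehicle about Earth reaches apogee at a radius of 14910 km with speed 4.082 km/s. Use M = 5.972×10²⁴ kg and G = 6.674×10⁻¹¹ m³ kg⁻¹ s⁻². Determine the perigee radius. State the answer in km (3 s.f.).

perigee radius ≈ 6750 km

μ = GM = 6.674×10⁻¹¹ × 5.972×10²⁴ = 3.986×10¹⁴ m³/s².
r_a = 1.491×10⁷ m.
Specific energy ε = v²/2 − μ/r = -1.840×10⁷ J/kg, so a = −μ/(2ε) = 1.083×10⁷ m.
The apsides satisfy r_p + r_a = 2a, so the perigee radius is 2a − r_a = 6.751×10⁶ m = 6751.0 km.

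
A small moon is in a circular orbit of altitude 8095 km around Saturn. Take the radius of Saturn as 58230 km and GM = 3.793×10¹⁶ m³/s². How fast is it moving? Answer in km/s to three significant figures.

v ≈ 23.9 km/s

r = 58230 + 8095 = 66325 km = 6.6325×10⁷ m.
For a circular orbit v = √(μ/r) = √(3.793×10¹⁶ / 6.632×10⁷) = √(5.719×10⁸) = 23910 m/s.
That is 23.91 km/s.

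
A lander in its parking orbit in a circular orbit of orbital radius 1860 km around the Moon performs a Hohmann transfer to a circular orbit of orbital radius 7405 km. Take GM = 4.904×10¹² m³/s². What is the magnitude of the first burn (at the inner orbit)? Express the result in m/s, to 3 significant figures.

Δv ≈ 429 m/s

r₁ = 1860 km = 1.860×10⁶ m.
r₂ = 7405 km = 7.405×10⁶ m.
Transfer ellipse a_t = (r₁ + r₂)/2 = 4.632×10⁶ m.
At r₁: circular v_c1 = √(μ/r₁) = 1624 m/s; transfer-perilune v_p = √[μ(2/r₁ − 1/a_t)] = 2053 m/s.
Δv₁ = v_p − v_c1 = 429.2 m/s.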